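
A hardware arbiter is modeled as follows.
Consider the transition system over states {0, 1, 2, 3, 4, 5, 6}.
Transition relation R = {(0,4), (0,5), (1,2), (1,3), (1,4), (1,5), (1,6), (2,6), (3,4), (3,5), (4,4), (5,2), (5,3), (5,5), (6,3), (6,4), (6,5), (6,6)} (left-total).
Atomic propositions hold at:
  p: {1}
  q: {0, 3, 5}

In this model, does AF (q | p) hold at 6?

No

Sat(q | p) = {0, 1, 3, 5}
AF (q | p): least fixpoint, start Z0 = {0, 1, 3, 5}, add states with every successor in Z. Already a fixed point.
Sat(AF (q | p)) = {0, 1, 3, 5}
6 ∉ Sat(AF (q | p)) = {0, 1, 3, 5}, so the formula does not hold at 6.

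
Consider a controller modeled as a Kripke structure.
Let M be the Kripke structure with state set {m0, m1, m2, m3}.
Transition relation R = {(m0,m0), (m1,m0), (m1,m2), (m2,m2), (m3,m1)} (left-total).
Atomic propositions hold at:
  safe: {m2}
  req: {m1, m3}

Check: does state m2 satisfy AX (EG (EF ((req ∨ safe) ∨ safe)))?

Sat(req ∨ safe) = {m1, m2, m3}
Sat((req ∨ safe) ∨ safe) = {m1, m2, m3}
EF ((req ∨ safe) ∨ safe): least fixpoint, start Z0 = {m1, m2, m3}, add states with some successor in Z. Already a fixed point.
Sat(EF ((req ∨ safe) ∨ safe)) = {m1, m2, m3}
EG (EF ((req ∨ safe) ∨ safe)): greatest fixpoint, start Z0 = {m1, m2, m3}, keep only states in Sat with some successor in Z. Already a fixed point.
Sat(EG (EF ((req ∨ safe) ∨ safe))) = {m1, m2, m3}
Sat(AX (EG (EF ((req ∨ safe) ∨ safe)))) = {s : every successor in {m1, m2, m3}} = {m2, m3}
m2 ∈ Sat(AX (EG (EF ((req ∨ safe) ∨ safe)))) = {m2, m3}, so the formula holds at m2.

Yes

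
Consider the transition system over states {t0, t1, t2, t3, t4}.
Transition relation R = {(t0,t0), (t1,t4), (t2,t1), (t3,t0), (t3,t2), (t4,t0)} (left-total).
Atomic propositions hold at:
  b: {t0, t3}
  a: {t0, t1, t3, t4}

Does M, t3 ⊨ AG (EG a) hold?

No

EG a: greatest fixpoint, start Z0 = {t0, t1, t3, t4}, keep only states in Sat with some successor in Z. Already a fixed point.
Sat(EG a) = {t0, t1, t3, t4}
AG (EG a): greatest fixpoint, start Z0 = {t0, t1, t3, t4}, keep only states in Sat with every successor in Z. Z1 = {t0, t1, t4}; fixed.
Sat(AG (EG a)) = {t0, t1, t4}
t3 ∉ Sat(AG (EG a)) = {t0, t1, t4}, so the formula does not hold at t3.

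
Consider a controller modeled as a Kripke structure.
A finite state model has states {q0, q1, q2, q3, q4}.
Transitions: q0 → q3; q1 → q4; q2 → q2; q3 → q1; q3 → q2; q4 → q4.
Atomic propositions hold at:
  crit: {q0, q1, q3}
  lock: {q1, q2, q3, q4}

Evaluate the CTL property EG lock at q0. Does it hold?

No

EG lock: greatest fixpoint, start Z0 = {q1, q2, q3, q4}, keep only states in Sat with some successor in Z. Already a fixed point.
Sat(EG lock) = {q1, q2, q3, q4}
q0 ∉ Sat(EG lock) = {q1, q2, q3, q4}, so the formula does not hold at q0.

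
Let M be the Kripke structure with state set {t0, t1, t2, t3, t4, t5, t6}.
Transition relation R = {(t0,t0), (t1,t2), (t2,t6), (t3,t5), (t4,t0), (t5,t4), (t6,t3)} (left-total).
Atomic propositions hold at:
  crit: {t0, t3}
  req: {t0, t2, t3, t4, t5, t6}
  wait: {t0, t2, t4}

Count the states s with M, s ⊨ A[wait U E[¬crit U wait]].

Sat(¬crit) = {t1, t2, t4, t5, t6}
E[¬crit U wait]: least fixpoint, start Z0 = Sat(wait) = {t0, t2, t4}, add states in Sat(¬crit) with some successor in Z. Z1 = {t0, t1, t2, t4, t5}; fixed.
Sat(E[¬crit U wait]) = {t0, t1, t2, t4, t5}
A[wait U E[¬crit U wait]]: least fixpoint, start Z0 = Sat(E[¬crit U wait]) = {t0, t1, t2, t4, t5}, add states in Sat(wait) with every successor in Z. Already a fixed point.
Sat(A[wait U E[¬crit U wait]]) = {t0, t1, t2, t4, t5}
|Sat(A[wait U E[¬crit U wait]])| = |{t0, t1, t2, t4, t5}| = 5.

5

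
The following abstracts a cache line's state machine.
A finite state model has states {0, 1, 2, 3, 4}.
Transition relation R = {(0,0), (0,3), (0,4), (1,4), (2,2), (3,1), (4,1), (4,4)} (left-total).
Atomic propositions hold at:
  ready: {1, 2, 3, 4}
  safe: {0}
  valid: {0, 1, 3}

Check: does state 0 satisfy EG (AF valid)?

Yes

AF valid: least fixpoint, start Z0 = {0, 1, 3}, add states with every successor in Z. Already a fixed point.
Sat(AF valid) = {0, 1, 3}
EG (AF valid): greatest fixpoint, start Z0 = {0, 1, 3}, keep only states in Sat with some successor in Z. Z1 = {0, 3}; Z2 = {0}; fixed.
Sat(EG (AF valid)) = {0}
0 ∈ Sat(EG (AF valid)) = {0}, so the formula holds at 0.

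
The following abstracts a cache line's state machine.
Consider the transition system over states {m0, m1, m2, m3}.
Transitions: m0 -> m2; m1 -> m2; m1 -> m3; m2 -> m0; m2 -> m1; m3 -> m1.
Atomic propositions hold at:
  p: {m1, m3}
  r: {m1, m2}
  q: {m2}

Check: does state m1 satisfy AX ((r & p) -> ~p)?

Sat(r & p) = {m1}
Sat(~p) = {m0, m2}
Sat((r & p) -> ~p) = {m0, m2, m3}
Sat(AX ((r & p) -> ~p)) = {s : every successor in {m0, m2, m3}} = {m0, m1}
m1 ∈ Sat(AX ((r & p) -> ~p)) = {m0, m1}, so the formula holds at m1.

Yes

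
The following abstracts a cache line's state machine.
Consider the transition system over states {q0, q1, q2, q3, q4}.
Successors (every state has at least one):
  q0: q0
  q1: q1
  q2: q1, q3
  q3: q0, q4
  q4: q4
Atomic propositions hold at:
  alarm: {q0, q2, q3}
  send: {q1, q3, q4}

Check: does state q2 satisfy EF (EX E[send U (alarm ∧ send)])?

Yes

Sat(alarm ∧ send) = {q3}
E[send U (alarm ∧ send)]: least fixpoint, start Z0 = Sat((alarm ∧ send)) = {q3}, add states in Sat(send) with some successor in Z. Already a fixed point.
Sat(E[send U (alarm ∧ send)]) = {q3}
Sat(EX E[send U (alarm ∧ send)]) = {s : some successor in {q3}} = {q2}
EF (EX E[send U (alarm ∧ send)]): least fixpoint, start Z0 = {q2}, add states with some successor in Z. Already a fixed point.
Sat(EF (EX E[send U (alarm ∧ send)])) = {q2}
q2 ∈ Sat(EF (EX E[send U (alarm ∧ send)])) = {q2}, so the formula holds at q2.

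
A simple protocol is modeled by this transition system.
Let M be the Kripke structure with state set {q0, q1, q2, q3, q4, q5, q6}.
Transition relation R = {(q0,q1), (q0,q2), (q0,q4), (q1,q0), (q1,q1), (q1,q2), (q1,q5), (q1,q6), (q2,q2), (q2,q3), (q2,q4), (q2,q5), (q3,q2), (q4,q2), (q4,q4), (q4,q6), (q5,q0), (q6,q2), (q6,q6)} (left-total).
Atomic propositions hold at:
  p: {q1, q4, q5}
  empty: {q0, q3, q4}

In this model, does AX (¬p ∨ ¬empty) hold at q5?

Yes

Sat(¬p) = {q0, q2, q3, q6}
Sat(¬empty) = {q1, q2, q5, q6}
Sat(¬p ∨ ¬empty) = {q0, q1, q2, q3, q5, q6}
Sat(AX (¬p ∨ ¬empty)) = {s : every successor in {q0, q1, q2, q3, q5, q6}} = {q1, q3, q5, q6}
q5 ∈ Sat(AX (¬p ∨ ¬empty)) = {q1, q3, q5, q6}, so the formula holds at q5.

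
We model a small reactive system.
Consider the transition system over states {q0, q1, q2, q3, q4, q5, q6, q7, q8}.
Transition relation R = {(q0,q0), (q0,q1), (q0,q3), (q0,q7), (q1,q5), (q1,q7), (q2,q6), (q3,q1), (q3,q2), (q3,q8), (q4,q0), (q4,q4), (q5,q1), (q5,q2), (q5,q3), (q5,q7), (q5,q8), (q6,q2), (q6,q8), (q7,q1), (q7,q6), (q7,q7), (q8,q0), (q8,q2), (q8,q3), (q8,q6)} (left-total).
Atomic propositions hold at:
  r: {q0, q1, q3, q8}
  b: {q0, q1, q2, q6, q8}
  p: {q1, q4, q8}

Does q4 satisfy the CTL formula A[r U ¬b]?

Yes

Sat(¬b) = {q3, q4, q5, q7}
A[r U ¬b]: least fixpoint, start Z0 = Sat(¬b) = {q3, q4, q5, q7}, add states in Sat(r) with every successor in Z. Z1 = {q1, q3, q4, q5, q7}; fixed.
Sat(A[r U ¬b]) = {q1, q3, q4, q5, q7}
q4 ∈ Sat(A[r U ¬b]) = {q1, q3, q4, q5, q7}, so the formula holds at q4.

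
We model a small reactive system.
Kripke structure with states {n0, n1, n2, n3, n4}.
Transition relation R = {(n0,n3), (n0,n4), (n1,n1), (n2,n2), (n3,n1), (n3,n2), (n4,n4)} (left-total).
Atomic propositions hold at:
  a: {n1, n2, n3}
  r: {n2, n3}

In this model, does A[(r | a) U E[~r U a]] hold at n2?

Yes

Sat(r | a) = {n1, n2, n3}
Sat(~r) = {n0, n1, n4}
E[~r U a]: least fixpoint, start Z0 = Sat(a) = {n1, n2, n3}, add states in Sat(~r) with some successor in Z. Z1 = {n0, n1, n2, n3}; fixed.
Sat(E[~r U a]) = {n0, n1, n2, n3}
A[(r | a) U E[~r U a]]: least fixpoint, start Z0 = Sat(E[~r U a]) = {n0, n1, n2, n3}, add states in Sat(r | a) with every successor in Z. Already a fixed point.
Sat(A[(r | a) U E[~r U a]]) = {n0, n1, n2, n3}
n2 ∈ Sat(A[(r | a) U E[~r U a]]) = {n0, n1, n2, n3}, so the formula holds at n2.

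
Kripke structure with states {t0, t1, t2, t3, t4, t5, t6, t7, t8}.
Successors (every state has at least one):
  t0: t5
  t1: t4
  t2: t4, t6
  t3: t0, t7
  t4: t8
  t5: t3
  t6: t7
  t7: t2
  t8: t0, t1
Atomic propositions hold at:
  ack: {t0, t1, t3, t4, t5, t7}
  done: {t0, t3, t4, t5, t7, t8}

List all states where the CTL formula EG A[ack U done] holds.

A[ack U done]: least fixpoint, start Z0 = Sat(done) = {t0, t3, t4, t5, t7, t8}, add states in Sat(ack) with every successor in Z. Z1 = {t0, t1, t3, t4, t5, t7, t8}; fixed.
Sat(A[ack U done]) = {t0, t1, t3, t4, t5, t7, t8}
EG A[ack U done]: greatest fixpoint, start Z0 = {t0, t1, t3, t4, t5, t7, t8}, keep only states in Sat with some successor in Z. Z1 = {t0, t1, t3, t4, t5, t8}; fixed.
Sat(EG A[ack U done]) = {t0, t1, t3, t4, t5, t8}

{t0, t1, t3, t4, t5, t8}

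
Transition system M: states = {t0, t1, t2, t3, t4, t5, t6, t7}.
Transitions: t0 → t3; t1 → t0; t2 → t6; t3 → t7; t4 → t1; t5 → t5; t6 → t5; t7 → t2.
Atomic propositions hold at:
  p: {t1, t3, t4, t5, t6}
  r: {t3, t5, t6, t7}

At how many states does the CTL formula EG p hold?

2

EG p: greatest fixpoint, start Z0 = {t1, t3, t4, t5, t6}, keep only states in Sat with some successor in Z. Z1 = {t4, t5, t6}; Z2 = {t5, t6}; fixed.
Sat(EG p) = {t5, t6}
|Sat(EG p)| = |{t5, t6}| = 2.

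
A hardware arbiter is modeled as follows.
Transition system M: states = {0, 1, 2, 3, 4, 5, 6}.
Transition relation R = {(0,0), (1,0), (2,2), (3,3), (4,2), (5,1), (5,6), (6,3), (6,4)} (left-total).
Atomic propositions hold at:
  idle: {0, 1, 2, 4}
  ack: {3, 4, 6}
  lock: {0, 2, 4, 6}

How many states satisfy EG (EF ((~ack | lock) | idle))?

Sat(~ack) = {0, 1, 2, 5}
Sat(~ack | lock) = {0, 1, 2, 4, 5, 6}
Sat((~ack | lock) | idle) = {0, 1, 2, 4, 5, 6}
EF ((~ack | lock) | idle): least fixpoint, start Z0 = {0, 1, 2, 4, 5, 6}, add states with some successor in Z. Already a fixed point.
Sat(EF ((~ack | lock) | idle)) = {0, 1, 2, 4, 5, 6}
EG (EF ((~ack | lock) | idle)): greatest fixpoint, start Z0 = {0, 1, 2, 4, 5, 6}, keep only states in Sat with some successor in Z. Already a fixed point.
Sat(EG (EF ((~ack | lock) | idle))) = {0, 1, 2, 4, 5, 6}
|Sat(EG (EF ((~ack | lock) | idle)))| = |{0, 1, 2, 4, 5, 6}| = 6.

6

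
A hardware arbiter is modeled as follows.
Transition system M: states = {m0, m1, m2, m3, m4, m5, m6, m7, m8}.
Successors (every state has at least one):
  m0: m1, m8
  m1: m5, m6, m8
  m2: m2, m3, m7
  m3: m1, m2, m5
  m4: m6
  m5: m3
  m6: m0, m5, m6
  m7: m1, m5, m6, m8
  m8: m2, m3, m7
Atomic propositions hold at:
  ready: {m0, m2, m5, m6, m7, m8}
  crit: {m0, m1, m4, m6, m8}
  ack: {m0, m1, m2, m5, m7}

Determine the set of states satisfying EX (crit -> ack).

{m0, m1, m2, m3, m5, m6, m7, m8}

Sat(crit -> ack) = {m0, m1, m2, m3, m5, m7}
Sat(EX (crit -> ack)) = {s : some successor in {m0, m1, m2, m3, m5, m7}} = {m0, m1, m2, m3, m5, m6, m7, m8}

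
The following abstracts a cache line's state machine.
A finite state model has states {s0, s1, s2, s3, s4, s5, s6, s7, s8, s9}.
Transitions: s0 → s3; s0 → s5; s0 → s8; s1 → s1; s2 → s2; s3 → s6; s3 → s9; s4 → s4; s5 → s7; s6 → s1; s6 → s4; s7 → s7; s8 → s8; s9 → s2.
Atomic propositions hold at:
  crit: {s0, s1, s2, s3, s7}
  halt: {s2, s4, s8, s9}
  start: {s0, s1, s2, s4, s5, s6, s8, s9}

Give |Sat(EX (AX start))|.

8

Sat(AX start) = {s : every successor in {s0, s1, s2, s4, s5, s6, s8, s9}} = {s1, s2, s3, s4, s6, s8, s9}
Sat(EX (AX start)) = {s : some successor in {s1, s2, s3, s4, s6, s8, s9}} = {s0, s1, s2, s3, s4, s6, s8, s9}
|Sat(EX (AX start))| = |{s0, s1, s2, s3, s4, s6, s8, s9}| = 8.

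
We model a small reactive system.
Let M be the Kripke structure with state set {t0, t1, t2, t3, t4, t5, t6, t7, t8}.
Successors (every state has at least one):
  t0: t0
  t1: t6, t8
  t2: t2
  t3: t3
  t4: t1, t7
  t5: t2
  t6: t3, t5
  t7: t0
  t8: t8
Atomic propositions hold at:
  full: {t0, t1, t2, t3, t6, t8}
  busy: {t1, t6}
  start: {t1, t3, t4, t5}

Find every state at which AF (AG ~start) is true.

{t0, t2, t5, t7, t8}

Sat(~start) = {t0, t2, t6, t7, t8}
AG ~start: greatest fixpoint, start Z0 = {t0, t2, t6, t7, t8}, keep only states in Sat with every successor in Z. Z1 = {t0, t2, t7, t8}; fixed.
Sat(AG ~start) = {t0, t2, t7, t8}
AF (AG ~start): least fixpoint, start Z0 = {t0, t2, t7, t8}, add states with every successor in Z. Z1 = {t0, t2, t5, t7, t8}; fixed.
Sat(AF (AG ~start)) = {t0, t2, t5, t7, t8}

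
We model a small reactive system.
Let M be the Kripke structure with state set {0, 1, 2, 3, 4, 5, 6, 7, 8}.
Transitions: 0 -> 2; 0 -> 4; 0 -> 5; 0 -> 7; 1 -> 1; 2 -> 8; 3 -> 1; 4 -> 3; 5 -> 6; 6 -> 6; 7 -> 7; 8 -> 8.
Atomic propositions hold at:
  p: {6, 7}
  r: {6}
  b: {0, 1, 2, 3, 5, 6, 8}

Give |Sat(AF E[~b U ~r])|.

8

Sat(~b) = {4, 7}
Sat(~r) = {0, 1, 2, 3, 4, 5, 7, 8}
E[~b U ~r]: least fixpoint, start Z0 = Sat(~r) = {0, 1, 2, 3, 4, 5, 7, 8}, add states in Sat(~b) with some successor in Z. Already a fixed point.
Sat(E[~b U ~r]) = {0, 1, 2, 3, 4, 5, 7, 8}
AF E[~b U ~r]: least fixpoint, start Z0 = {0, 1, 2, 3, 4, 5, 7, 8}, add states with every successor in Z. Already a fixed point.
Sat(AF E[~b U ~r]) = {0, 1, 2, 3, 4, 5, 7, 8}
|Sat(AF E[~b U ~r])| = |{0, 1, 2, 3, 4, 5, 7, 8}| = 8.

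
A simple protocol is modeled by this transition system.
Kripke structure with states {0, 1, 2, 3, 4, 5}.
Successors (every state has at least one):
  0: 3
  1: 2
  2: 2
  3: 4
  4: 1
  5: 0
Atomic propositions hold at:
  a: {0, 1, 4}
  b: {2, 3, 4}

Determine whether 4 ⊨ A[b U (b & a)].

Yes

Sat(b & a) = {4}
A[b U (b & a)]: least fixpoint, start Z0 = Sat((b & a)) = {4}, add states in Sat(b) with every successor in Z. Z1 = {3, 4}; fixed.
Sat(A[b U (b & a)]) = {3, 4}
4 ∈ Sat(A[b U (b & a)]) = {3, 4}, so the formula holds at 4.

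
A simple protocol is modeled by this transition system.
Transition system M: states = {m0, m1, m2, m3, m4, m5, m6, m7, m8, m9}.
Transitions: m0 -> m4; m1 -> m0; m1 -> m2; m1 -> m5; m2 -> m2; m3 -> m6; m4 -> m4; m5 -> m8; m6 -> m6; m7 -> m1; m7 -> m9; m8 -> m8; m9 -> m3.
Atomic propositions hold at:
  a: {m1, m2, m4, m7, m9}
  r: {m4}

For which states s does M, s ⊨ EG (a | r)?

Sat(a | r) = {m1, m2, m4, m7, m9}
EG (a | r): greatest fixpoint, start Z0 = {m1, m2, m4, m7, m9}, keep only states in Sat with some successor in Z. Z1 = {m1, m2, m4, m7}; fixed.
Sat(EG (a | r)) = {m1, m2, m4, m7}

{m1, m2, m4, m7}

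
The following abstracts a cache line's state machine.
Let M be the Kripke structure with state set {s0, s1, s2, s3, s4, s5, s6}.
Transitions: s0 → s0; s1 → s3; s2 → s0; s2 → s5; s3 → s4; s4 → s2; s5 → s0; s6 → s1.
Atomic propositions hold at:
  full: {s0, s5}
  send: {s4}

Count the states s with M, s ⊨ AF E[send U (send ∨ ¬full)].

Sat(¬full) = {s1, s2, s3, s4, s6}
Sat(send ∨ ¬full) = {s1, s2, s3, s4, s6}
E[send U (send ∨ ¬full)]: least fixpoint, start Z0 = Sat((send ∨ ¬full)) = {s1, s2, s3, s4, s6}, add states in Sat(send) with some successor in Z. Already a fixed point.
Sat(E[send U (send ∨ ¬full)]) = {s1, s2, s3, s4, s6}
AF E[send U (send ∨ ¬full)]: least fixpoint, start Z0 = {s1, s2, s3, s4, s6}, add states with every successor in Z. Already a fixed point.
Sat(AF E[send U (send ∨ ¬full)]) = {s1, s2, s3, s4, s6}
|Sat(AF E[send U (send ∨ ¬full)])| = |{s1, s2, s3, s4, s6}| = 5.

5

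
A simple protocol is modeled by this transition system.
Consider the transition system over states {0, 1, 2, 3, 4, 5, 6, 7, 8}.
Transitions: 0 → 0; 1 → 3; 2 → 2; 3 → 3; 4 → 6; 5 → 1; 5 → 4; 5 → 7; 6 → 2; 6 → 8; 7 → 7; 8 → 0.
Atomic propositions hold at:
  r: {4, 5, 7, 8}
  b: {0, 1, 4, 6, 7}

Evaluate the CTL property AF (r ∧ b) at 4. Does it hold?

Sat(r ∧ b) = {4, 7}
AF (r ∧ b): least fixpoint, start Z0 = {4, 7}, add states with every successor in Z. Already a fixed point.
Sat(AF (r ∧ b)) = {4, 7}
4 ∈ Sat(AF (r ∧ b)) = {4, 7}, so the formula holds at 4.

Yes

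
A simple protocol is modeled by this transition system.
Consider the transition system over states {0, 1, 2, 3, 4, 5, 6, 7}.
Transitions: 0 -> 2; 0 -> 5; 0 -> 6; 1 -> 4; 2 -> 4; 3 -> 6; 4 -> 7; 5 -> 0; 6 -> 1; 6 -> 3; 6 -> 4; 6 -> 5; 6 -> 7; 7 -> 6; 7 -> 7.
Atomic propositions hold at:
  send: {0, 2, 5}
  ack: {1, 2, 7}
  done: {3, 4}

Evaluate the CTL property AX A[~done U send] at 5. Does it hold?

Yes

Sat(~done) = {0, 1, 2, 5, 6, 7}
A[~done U send]: least fixpoint, start Z0 = Sat(send) = {0, 2, 5}, add states in Sat(~done) with every successor in Z. Already a fixed point.
Sat(A[~done U send]) = {0, 2, 5}
Sat(AX A[~done U send]) = {s : every successor in {0, 2, 5}} = {5}
5 ∈ Sat(AX A[~done U send]) = {5}, so the formula holds at 5.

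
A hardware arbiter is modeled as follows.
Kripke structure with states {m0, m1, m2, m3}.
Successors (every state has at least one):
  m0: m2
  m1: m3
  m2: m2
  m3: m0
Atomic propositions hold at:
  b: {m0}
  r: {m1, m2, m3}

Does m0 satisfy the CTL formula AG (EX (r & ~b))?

Sat(~b) = {m1, m2, m3}
Sat(r & ~b) = {m1, m2, m3}
Sat(EX (r & ~b)) = {s : some successor in {m1, m2, m3}} = {m0, m1, m2}
AG (EX (r & ~b)): greatest fixpoint, start Z0 = {m0, m1, m2}, keep only states in Sat with every successor in Z. Z1 = {m0, m2}; fixed.
Sat(AG (EX (r & ~b))) = {m0, m2}
m0 ∈ Sat(AG (EX (r & ~b))) = {m0, m2}, so the formula holds at m0.

Yes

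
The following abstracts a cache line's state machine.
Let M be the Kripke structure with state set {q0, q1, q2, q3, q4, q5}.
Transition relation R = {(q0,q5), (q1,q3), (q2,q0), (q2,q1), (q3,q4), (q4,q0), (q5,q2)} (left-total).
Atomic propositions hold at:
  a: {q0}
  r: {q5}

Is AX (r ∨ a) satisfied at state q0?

Yes

Sat(r ∨ a) = {q0, q5}
Sat(AX (r ∨ a)) = {s : every successor in {q0, q5}} = {q0, q4}
q0 ∈ Sat(AX (r ∨ a)) = {q0, q4}, so the formula holds at q0.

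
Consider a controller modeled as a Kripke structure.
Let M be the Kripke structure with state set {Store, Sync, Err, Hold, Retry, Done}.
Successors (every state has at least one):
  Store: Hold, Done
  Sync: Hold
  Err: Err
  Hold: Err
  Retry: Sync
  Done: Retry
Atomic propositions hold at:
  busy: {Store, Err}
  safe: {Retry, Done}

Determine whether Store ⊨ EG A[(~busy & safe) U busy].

No

Sat(~busy) = {Sync, Hold, Retry, Done}
Sat(~busy & safe) = {Retry, Done}
A[(~busy & safe) U busy]: least fixpoint, start Z0 = Sat(busy) = {Store, Err}, add states in Sat(~busy & safe) with every successor in Z. Already a fixed point.
Sat(A[(~busy & safe) U busy]) = {Store, Err}
EG A[(~busy & safe) U busy]: greatest fixpoint, start Z0 = {Store, Err}, keep only states in Sat with some successor in Z. Z1 = {Err}; fixed.
Sat(EG A[(~busy & safe) U busy]) = {Err}
Store ∉ Sat(EG A[(~busy & safe) U busy]) = {Err}, so the formula does not hold at Store.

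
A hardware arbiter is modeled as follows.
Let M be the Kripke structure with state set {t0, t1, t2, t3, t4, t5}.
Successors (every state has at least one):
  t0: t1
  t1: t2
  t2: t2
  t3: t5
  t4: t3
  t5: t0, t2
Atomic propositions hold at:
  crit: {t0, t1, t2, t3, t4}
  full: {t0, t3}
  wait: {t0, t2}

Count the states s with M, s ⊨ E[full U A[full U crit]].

5

A[full U crit]: least fixpoint, start Z0 = Sat(crit) = {t0, t1, t2, t3, t4}, add states in Sat(full) with every successor in Z. Already a fixed point.
Sat(A[full U crit]) = {t0, t1, t2, t3, t4}
E[full U A[full U crit]]: least fixpoint, start Z0 = Sat(A[full U crit]) = {t0, t1, t2, t3, t4}, add states in Sat(full) with some successor in Z. Already a fixed point.
Sat(E[full U A[full U crit]]) = {t0, t1, t2, t3, t4}
|Sat(E[full U A[full U crit]])| = |{t0, t1, t2, t3, t4}| = 5.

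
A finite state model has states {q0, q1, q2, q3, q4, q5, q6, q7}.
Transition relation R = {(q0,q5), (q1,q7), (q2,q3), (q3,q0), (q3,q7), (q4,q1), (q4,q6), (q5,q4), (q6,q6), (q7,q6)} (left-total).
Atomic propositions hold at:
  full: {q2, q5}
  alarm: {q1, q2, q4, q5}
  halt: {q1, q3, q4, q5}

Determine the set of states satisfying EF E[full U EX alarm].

{q0, q2, q3, q4, q5}

Sat(EX alarm) = {s : some successor in {q1, q2, q4, q5}} = {q0, q4, q5}
E[full U EX alarm]: least fixpoint, start Z0 = Sat(EX alarm) = {q0, q4, q5}, add states in Sat(full) with some successor in Z. Already a fixed point.
Sat(E[full U EX alarm]) = {q0, q4, q5}
EF E[full U EX alarm]: least fixpoint, start Z0 = {q0, q4, q5}, add states with some successor in Z. Z1 = {q0, q3, q4, q5}; Z2 = {q0, q2, q3, q4, q5}; fixed.
Sat(EF E[full U EX alarm]) = {q0, q2, q3, q4, q5}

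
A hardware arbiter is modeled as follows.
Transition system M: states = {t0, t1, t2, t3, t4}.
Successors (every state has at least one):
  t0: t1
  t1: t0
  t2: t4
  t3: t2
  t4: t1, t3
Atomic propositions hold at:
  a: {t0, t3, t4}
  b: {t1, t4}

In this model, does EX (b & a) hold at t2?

Yes

Sat(b & a) = {t4}
Sat(EX (b & a)) = {s : some successor in {t4}} = {t2}
t2 ∈ Sat(EX (b & a)) = {t2}, so the formula holds at t2.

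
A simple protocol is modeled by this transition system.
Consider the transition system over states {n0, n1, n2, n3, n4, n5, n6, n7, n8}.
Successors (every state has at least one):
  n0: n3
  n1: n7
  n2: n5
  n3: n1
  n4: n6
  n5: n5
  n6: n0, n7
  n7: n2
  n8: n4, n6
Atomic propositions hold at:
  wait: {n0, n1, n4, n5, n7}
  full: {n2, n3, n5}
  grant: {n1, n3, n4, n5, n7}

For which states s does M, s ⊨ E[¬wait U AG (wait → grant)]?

{n1, n2, n3, n5, n6, n7, n8}

Sat(¬wait) = {n2, n3, n6, n8}
Sat(wait → grant) = {n1, n2, n3, n4, n5, n6, n7, n8}
AG (wait → grant): greatest fixpoint, start Z0 = {n1, n2, n3, n4, n5, n6, n7, n8}, keep only states in Sat with every successor in Z. Z1 = {n1, n2, n3, n4, n5, n7, n8}; Z2 = {n1, n2, n3, n5, n7}; fixed.
Sat(AG (wait → grant)) = {n1, n2, n3, n5, n7}
E[¬wait U AG (wait → grant)]: least fixpoint, start Z0 = Sat(AG (wait → grant)) = {n1, n2, n3, n5, n7}, add states in Sat(¬wait) with some successor in Z. Z1 = {n1, n2, n3, n5, n6, n7}; Z2 = {n1, n2, n3, n5, n6, n7, n8}; fixed.
Sat(E[¬wait U AG (wait → grant)]) = {n1, n2, n3, n5, n6, n7, n8}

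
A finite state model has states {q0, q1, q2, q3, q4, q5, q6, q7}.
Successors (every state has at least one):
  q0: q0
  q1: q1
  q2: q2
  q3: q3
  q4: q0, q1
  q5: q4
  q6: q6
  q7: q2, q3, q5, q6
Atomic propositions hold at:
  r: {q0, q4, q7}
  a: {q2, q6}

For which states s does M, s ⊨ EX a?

Sat(EX a) = {s : some successor in {q2, q6}} = {q2, q6, q7}

{q2, q6, q7}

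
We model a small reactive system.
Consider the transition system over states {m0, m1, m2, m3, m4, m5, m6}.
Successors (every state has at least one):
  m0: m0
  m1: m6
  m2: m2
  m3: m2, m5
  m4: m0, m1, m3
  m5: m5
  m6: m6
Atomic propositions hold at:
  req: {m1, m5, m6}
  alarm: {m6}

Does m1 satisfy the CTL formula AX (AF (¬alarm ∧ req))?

Sat(¬alarm) = {m0, m1, m2, m3, m4, m5}
Sat(¬alarm ∧ req) = {m1, m5}
AF (¬alarm ∧ req): least fixpoint, start Z0 = {m1, m5}, add states with every successor in Z. Already a fixed point.
Sat(AF (¬alarm ∧ req)) = {m1, m5}
Sat(AX (AF (¬alarm ∧ req))) = {s : every successor in {m1, m5}} = {m5}
m1 ∉ Sat(AX (AF (¬alarm ∧ req))) = {m5}, so the formula does not hold at m1.

No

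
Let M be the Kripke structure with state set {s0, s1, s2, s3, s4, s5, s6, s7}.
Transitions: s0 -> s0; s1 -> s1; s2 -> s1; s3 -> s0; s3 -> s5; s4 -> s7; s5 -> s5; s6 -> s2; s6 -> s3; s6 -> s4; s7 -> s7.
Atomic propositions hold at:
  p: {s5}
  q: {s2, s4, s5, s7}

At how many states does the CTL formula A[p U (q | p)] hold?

4

Sat(q | p) = {s2, s4, s5, s7}
A[p U (q | p)]: least fixpoint, start Z0 = Sat((q | p)) = {s2, s4, s5, s7}, add states in Sat(p) with every successor in Z. Already a fixed point.
Sat(A[p U (q | p)]) = {s2, s4, s5, s7}
|Sat(A[p U (q | p)])| = |{s2, s4, s5, s7}| = 4.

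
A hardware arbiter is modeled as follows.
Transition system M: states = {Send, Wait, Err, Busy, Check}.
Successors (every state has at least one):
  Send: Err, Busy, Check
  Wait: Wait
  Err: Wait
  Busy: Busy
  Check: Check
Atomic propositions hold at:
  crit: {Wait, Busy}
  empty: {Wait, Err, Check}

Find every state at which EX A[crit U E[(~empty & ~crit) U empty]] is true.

{Send, Wait, Err, Check}

Sat(~empty) = {Send, Busy}
Sat(~crit) = {Send, Err, Check}
Sat(~empty & ~crit) = {Send}
E[(~empty & ~crit) U empty]: least fixpoint, start Z0 = Sat(empty) = {Wait, Err, Check}, add states in Sat(~empty & ~crit) with some successor in Z. Z1 = {Send, Wait, Err, Check}; fixed.
Sat(E[(~empty & ~crit) U empty]) = {Send, Wait, Err, Check}
A[crit U E[(~empty & ~crit) U empty]]: least fixpoint, start Z0 = Sat(E[(~empty & ~crit) U empty]) = {Send, Wait, Err, Check}, add states in Sat(crit) with every successor in Z. Already a fixed point.
Sat(A[crit U E[(~empty & ~crit) U empty]]) = {Send, Wait, Err, Check}
Sat(EX A[crit U E[(~empty & ~crit) U empty]]) = {s : some successor in {Send, Wait, Err, Check}} = {Send, Wait, Err, Check}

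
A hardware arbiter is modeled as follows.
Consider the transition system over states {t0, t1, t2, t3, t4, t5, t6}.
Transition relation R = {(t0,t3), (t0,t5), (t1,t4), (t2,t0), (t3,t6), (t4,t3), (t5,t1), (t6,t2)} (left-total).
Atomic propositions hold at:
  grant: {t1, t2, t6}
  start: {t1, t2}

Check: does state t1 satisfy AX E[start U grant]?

No

E[start U grant]: least fixpoint, start Z0 = Sat(grant) = {t1, t2, t6}, add states in Sat(start) with some successor in Z. Already a fixed point.
Sat(E[start U grant]) = {t1, t2, t6}
Sat(AX E[start U grant]) = {s : every successor in {t1, t2, t6}} = {t3, t5, t6}
t1 ∉ Sat(AX E[start U grant]) = {t3, t5, t6}, so the formula does not hold at t1.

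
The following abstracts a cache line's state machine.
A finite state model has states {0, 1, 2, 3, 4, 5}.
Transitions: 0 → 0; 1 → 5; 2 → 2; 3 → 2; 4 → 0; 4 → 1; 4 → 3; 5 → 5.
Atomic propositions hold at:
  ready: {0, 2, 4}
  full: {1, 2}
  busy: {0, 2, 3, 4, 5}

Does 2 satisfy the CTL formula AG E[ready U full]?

E[ready U full]: least fixpoint, start Z0 = Sat(full) = {1, 2}, add states in Sat(ready) with some successor in Z. Z1 = {1, 2, 4}; fixed.
Sat(E[ready U full]) = {1, 2, 4}
AG E[ready U full]: greatest fixpoint, start Z0 = {1, 2, 4}, keep only states in Sat with every successor in Z. Z1 = {2}; fixed.
Sat(AG E[ready U full]) = {2}
2 ∈ Sat(AG E[ready U full]) = {2}, so the formula holds at 2.

Yes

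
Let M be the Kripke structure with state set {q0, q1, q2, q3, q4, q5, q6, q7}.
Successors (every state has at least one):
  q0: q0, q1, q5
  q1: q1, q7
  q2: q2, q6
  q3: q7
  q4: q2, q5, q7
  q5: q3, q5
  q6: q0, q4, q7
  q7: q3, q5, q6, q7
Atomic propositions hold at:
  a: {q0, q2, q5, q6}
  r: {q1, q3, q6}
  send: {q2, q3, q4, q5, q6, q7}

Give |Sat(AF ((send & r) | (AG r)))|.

2

Sat(send & r) = {q3, q6}
AG r: greatest fixpoint, start Z0 = {q1, q3, q6}, keep only states in Sat with every successor in Z. Z1 = ∅; fixed.
Sat(AG r) = ∅
Sat((send & r) | (AG r)) = {q3, q6}
AF ((send & r) | (AG r)): least fixpoint, start Z0 = {q3, q6}, add states with every successor in Z. Already a fixed point.
Sat(AF ((send & r) | (AG r))) = {q3, q6}
|Sat(AF ((send & r) | (AG r)))| = |{q3, q6}| = 2.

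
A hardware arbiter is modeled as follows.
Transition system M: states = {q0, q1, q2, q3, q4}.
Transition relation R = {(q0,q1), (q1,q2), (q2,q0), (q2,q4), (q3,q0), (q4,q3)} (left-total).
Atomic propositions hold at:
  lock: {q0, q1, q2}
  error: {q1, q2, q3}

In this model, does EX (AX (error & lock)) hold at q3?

Yes

Sat(error & lock) = {q1, q2}
Sat(AX (error & lock)) = {s : every successor in {q1, q2}} = {q0, q1}
Sat(EX (AX (error & lock))) = {s : some successor in {q0, q1}} = {q0, q2, q3}
q3 ∈ Sat(EX (AX (error & lock))) = {q0, q2, q3}, so the formula holds at q3.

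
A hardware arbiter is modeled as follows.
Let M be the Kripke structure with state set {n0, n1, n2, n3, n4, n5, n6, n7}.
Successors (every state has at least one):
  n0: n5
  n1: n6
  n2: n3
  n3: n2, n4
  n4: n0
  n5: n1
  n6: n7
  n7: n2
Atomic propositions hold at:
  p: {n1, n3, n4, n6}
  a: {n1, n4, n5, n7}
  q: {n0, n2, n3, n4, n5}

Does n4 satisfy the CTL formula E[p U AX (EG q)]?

EG q: greatest fixpoint, start Z0 = {n0, n2, n3, n4, n5}, keep only states in Sat with some successor in Z. Z1 = {n0, n2, n3, n4}; Z2 = {n2, n3, n4}; Z3 = {n2, n3}; fixed.
Sat(EG q) = {n2, n3}
Sat(AX (EG q)) = {s : every successor in {n2, n3}} = {n2, n7}
E[p U AX (EG q)]: least fixpoint, start Z0 = Sat(AX (EG q)) = {n2, n7}, add states in Sat(p) with some successor in Z. Z1 = {n2, n3, n6, n7}; Z2 = {n1, n2, n3, n6, n7}; fixed.
Sat(E[p U AX (EG q)]) = {n1, n2, n3, n6, n7}
n4 ∉ Sat(E[p U AX (EG q)]) = {n1, n2, n3, n6, n7}, so the formula does not hold at n4.

No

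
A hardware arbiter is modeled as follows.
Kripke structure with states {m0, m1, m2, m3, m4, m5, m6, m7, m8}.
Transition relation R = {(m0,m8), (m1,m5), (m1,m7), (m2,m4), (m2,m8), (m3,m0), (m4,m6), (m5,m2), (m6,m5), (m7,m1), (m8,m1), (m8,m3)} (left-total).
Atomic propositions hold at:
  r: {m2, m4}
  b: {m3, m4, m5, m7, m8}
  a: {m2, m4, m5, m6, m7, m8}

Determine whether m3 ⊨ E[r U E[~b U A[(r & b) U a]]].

No

Sat(~b) = {m0, m1, m2, m6}
Sat(r & b) = {m4}
A[(r & b) U a]: least fixpoint, start Z0 = Sat(a) = {m2, m4, m5, m6, m7, m8}, add states in Sat(r & b) with every successor in Z. Already a fixed point.
Sat(A[(r & b) U a]) = {m2, m4, m5, m6, m7, m8}
E[~b U A[(r & b) U a]]: least fixpoint, start Z0 = Sat(A[(r & b) U a]) = {m2, m4, m5, m6, m7, m8}, add states in Sat(~b) with some successor in Z. Z1 = {m0, m1, m2, m4, m5, m6, m7, m8}; fixed.
Sat(E[~b U A[(r & b) U a]]) = {m0, m1, m2, m4, m5, m6, m7, m8}
E[r U E[~b U A[(r & b) U a]]]: least fixpoint, start Z0 = Sat(E[~b U A[(r & b) U a]]) = {m0, m1, m2, m4, m5, m6, m7, m8}, add states in Sat(r) with some successor in Z. Already a fixed point.
Sat(E[r U E[~b U A[(r & b) U a]]]) = {m0, m1, m2, m4, m5, m6, m7, m8}
m3 ∉ Sat(E[r U E[~b U A[(r & b) U a]]]) = {m0, m1, m2, m4, m5, m6, m7, m8}, so the formula does not hold at m3.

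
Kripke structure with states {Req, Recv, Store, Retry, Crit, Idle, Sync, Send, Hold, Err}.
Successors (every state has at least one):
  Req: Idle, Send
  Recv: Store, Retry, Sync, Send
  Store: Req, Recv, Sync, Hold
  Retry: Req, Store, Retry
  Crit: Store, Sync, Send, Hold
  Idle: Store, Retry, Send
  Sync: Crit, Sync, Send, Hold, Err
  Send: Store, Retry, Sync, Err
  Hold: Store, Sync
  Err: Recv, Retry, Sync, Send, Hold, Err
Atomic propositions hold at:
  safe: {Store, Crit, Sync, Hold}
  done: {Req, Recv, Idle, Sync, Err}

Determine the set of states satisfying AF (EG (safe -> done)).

Sat(safe -> done) = {Req, Recv, Retry, Idle, Sync, Send, Err}
EG (safe -> done): greatest fixpoint, start Z0 = {Req, Recv, Retry, Idle, Sync, Send, Err}, keep only states in Sat with some successor in Z. Already a fixed point.
Sat(EG (safe -> done)) = {Req, Recv, Retry, Idle, Sync, Send, Err}
AF (EG (safe -> done)): least fixpoint, start Z0 = {Req, Recv, Retry, Idle, Sync, Send, Err}, add states with every successor in Z. Already a fixed point.
Sat(AF (EG (safe -> done))) = {Req, Recv, Retry, Idle, Sync, Send, Err}

{Req, Recv, Retry, Idle, Sync, Send, Err}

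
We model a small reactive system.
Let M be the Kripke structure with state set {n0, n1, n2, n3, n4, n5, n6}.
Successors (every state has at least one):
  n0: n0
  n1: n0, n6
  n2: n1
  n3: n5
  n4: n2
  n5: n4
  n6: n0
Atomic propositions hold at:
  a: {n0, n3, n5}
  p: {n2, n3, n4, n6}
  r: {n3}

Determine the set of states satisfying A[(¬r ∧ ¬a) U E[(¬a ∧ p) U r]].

Sat(¬r) = {n0, n1, n2, n4, n5, n6}
Sat(¬a) = {n1, n2, n4, n6}
Sat(¬r ∧ ¬a) = {n1, n2, n4, n6}
Sat(¬a ∧ p) = {n2, n4, n6}
E[(¬a ∧ p) U r]: least fixpoint, start Z0 = Sat(r) = {n3}, add states in Sat(¬a ∧ p) with some successor in Z. Already a fixed point.
Sat(E[(¬a ∧ p) U r]) = {n3}
A[(¬r ∧ ¬a) U E[(¬a ∧ p) U r]]: least fixpoint, start Z0 = Sat(E[(¬a ∧ p) U r]) = {n3}, add states in Sat(¬r ∧ ¬a) with every successor in Z. Already a fixed point.
Sat(A[(¬r ∧ ¬a) U E[(¬a ∧ p) U r]]) = {n3}

{n3}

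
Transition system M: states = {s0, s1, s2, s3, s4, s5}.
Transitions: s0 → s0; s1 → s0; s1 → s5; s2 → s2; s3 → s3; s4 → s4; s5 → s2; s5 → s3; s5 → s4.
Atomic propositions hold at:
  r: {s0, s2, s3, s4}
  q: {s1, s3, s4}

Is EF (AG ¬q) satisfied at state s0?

Yes

Sat(¬q) = {s0, s2, s5}
AG ¬q: greatest fixpoint, start Z0 = {s0, s2, s5}, keep only states in Sat with every successor in Z. Z1 = {s0, s2}; fixed.
Sat(AG ¬q) = {s0, s2}
EF (AG ¬q): least fixpoint, start Z0 = {s0, s2}, add states with some successor in Z. Z1 = {s0, s1, s2, s5}; fixed.
Sat(EF (AG ¬q)) = {s0, s1, s2, s5}
s0 ∈ Sat(EF (AG ¬q)) = {s0, s1, s2, s5}, so the formula holds at s0.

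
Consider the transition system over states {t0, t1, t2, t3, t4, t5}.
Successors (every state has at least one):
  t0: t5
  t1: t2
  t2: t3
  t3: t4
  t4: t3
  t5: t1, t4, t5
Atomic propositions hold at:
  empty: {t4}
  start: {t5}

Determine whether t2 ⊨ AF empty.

AF empty: least fixpoint, start Z0 = {t4}, add states with every successor in Z. Z1 = {t3, t4}; Z2 = {t2, t3, t4}; Z3 = {t1, t2, t3, t4}; fixed.
Sat(AF empty) = {t1, t2, t3, t4}
t2 ∈ Sat(AF empty) = {t1, t2, t3, t4}, so the formula holds at t2.

Yes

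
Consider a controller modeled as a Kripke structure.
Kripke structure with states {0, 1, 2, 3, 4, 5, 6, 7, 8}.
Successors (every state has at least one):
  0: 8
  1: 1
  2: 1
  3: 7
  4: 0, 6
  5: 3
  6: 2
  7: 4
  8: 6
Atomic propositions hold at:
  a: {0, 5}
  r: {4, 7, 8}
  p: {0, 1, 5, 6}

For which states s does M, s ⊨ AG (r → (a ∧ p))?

Sat(a ∧ p) = {0, 5}
Sat(r → (a ∧ p)) = {0, 1, 2, 3, 5, 6}
AG (r → (a ∧ p)): greatest fixpoint, start Z0 = {0, 1, 2, 3, 5, 6}, keep only states in Sat with every successor in Z. Z1 = {1, 2, 5, 6}; Z2 = {1, 2, 6}; fixed.
Sat(AG (r → (a ∧ p))) = {1, 2, 6}

{1, 2, 6}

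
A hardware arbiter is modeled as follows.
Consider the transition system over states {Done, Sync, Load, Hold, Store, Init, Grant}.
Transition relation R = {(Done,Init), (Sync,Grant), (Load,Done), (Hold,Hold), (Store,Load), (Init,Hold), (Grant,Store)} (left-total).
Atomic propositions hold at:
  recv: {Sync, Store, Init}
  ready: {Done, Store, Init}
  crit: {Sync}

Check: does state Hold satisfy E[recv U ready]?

No

E[recv U ready]: least fixpoint, start Z0 = Sat(ready) = {Done, Store, Init}, add states in Sat(recv) with some successor in Z. Already a fixed point.
Sat(E[recv U ready]) = {Done, Store, Init}
Hold ∉ Sat(E[recv U ready]) = {Done, Store, Init}, so the formula does not hold at Hold.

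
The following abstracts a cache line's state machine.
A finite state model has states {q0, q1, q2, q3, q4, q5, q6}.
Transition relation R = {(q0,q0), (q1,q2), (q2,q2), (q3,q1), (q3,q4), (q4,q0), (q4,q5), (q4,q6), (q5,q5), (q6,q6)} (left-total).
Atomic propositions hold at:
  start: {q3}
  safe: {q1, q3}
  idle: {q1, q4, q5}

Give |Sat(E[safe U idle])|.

E[safe U idle]: least fixpoint, start Z0 = Sat(idle) = {q1, q4, q5}, add states in Sat(safe) with some successor in Z. Z1 = {q1, q3, q4, q5}; fixed.
Sat(E[safe U idle]) = {q1, q3, q4, q5}
|Sat(E[safe U idle])| = |{q1, q3, q4, q5}| = 4.

4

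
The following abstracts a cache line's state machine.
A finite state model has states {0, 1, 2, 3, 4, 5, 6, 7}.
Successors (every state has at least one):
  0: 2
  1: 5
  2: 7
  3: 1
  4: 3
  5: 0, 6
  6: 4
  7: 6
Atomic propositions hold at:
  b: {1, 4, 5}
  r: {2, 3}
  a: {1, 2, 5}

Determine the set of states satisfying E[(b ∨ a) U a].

{1, 2, 5}

Sat(b ∨ a) = {1, 2, 4, 5}
E[(b ∨ a) U a]: least fixpoint, start Z0 = Sat(a) = {1, 2, 5}, add states in Sat(b ∨ a) with some successor in Z. Already a fixed point.
Sat(E[(b ∨ a) U a]) = {1, 2, 5}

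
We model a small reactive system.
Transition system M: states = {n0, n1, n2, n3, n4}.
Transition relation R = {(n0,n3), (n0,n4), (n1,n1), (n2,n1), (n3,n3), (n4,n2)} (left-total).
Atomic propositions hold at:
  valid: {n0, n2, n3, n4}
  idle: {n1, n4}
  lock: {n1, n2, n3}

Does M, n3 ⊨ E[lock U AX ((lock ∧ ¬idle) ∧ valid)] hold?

Sat(¬idle) = {n0, n2, n3}
Sat(lock ∧ ¬idle) = {n2, n3}
Sat((lock ∧ ¬idle) ∧ valid) = {n2, n3}
Sat(AX ((lock ∧ ¬idle) ∧ valid)) = {s : every successor in {n2, n3}} = {n3, n4}
E[lock U AX ((lock ∧ ¬idle) ∧ valid)]: least fixpoint, start Z0 = Sat(AX ((lock ∧ ¬idle) ∧ valid)) = {n3, n4}, add states in Sat(lock) with some successor in Z. Already a fixed point.
Sat(E[lock U AX ((lock ∧ ¬idle) ∧ valid)]) = {n3, n4}
n3 ∈ Sat(E[lock U AX ((lock ∧ ¬idle) ∧ valid)]) = {n3, n4}, so the formula holds at n3.

Yes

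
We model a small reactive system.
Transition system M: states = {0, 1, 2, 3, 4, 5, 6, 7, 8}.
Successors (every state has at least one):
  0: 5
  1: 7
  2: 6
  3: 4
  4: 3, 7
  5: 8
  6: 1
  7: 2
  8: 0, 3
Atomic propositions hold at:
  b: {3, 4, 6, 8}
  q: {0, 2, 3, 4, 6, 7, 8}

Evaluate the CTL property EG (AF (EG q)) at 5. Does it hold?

Yes

EG q: greatest fixpoint, start Z0 = {0, 2, 3, 4, 6, 7, 8}, keep only states in Sat with some successor in Z. Z1 = {2, 3, 4, 7, 8}; Z2 = {3, 4, 7, 8}; Z3 = {3, 4, 8}; fixed.
Sat(EG q) = {3, 4, 8}
AF (EG q): least fixpoint, start Z0 = {3, 4, 8}, add states with every successor in Z. Z1 = {3, 4, 5, 8}; Z2 = {0, 3, 4, 5, 8}; fixed.
Sat(AF (EG q)) = {0, 3, 4, 5, 8}
EG (AF (EG q)): greatest fixpoint, start Z0 = {0, 3, 4, 5, 8}, keep only states in Sat with some successor in Z. Already a fixed point.
Sat(EG (AF (EG q))) = {0, 3, 4, 5, 8}
5 ∈ Sat(EG (AF (EG q))) = {0, 3, 4, 5, 8}, so the formula holds at 5.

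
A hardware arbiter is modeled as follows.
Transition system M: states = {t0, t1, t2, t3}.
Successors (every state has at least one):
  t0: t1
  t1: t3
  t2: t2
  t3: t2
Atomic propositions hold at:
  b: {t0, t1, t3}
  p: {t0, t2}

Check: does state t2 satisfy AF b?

AF b: least fixpoint, start Z0 = {t0, t1, t3}, add states with every successor in Z. Already a fixed point.
Sat(AF b) = {t0, t1, t3}
t2 ∉ Sat(AF b) = {t0, t1, t3}, so the formula does not hold at t2.

No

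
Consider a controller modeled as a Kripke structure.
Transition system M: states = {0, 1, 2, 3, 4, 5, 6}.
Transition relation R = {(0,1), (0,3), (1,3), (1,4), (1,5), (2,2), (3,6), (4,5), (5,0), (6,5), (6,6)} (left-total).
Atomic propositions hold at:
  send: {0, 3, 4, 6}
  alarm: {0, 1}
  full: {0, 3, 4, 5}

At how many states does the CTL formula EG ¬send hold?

1

Sat(¬send) = {1, 2, 5}
EG ¬send: greatest fixpoint, start Z0 = {1, 2, 5}, keep only states in Sat with some successor in Z. Z1 = {1, 2}; Z2 = {2}; fixed.
Sat(EG ¬send) = {2}
|Sat(EG ¬send)| = |{2}| = 1.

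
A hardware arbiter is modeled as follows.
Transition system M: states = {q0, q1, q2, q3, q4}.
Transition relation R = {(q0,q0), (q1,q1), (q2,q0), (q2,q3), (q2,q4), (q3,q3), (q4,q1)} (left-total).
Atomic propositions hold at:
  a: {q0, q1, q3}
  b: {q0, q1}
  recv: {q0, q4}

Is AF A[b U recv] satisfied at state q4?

Yes

A[b U recv]: least fixpoint, start Z0 = Sat(recv) = {q0, q4}, add states in Sat(b) with every successor in Z. Already a fixed point.
Sat(A[b U recv]) = {q0, q4}
AF A[b U recv]: least fixpoint, start Z0 = {q0, q4}, add states with every successor in Z. Already a fixed point.
Sat(AF A[b U recv]) = {q0, q4}
q4 ∈ Sat(AF A[b U recv]) = {q0, q4}, so the formula holds at q4.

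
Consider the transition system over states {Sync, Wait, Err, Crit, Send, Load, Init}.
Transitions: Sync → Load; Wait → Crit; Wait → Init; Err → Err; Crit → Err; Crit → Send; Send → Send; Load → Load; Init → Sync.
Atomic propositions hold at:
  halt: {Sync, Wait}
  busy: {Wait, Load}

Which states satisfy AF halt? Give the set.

{Sync, Wait, Init}

AF halt: least fixpoint, start Z0 = {Sync, Wait}, add states with every successor in Z. Z1 = {Sync, Wait, Init}; fixed.
Sat(AF halt) = {Sync, Wait, Init}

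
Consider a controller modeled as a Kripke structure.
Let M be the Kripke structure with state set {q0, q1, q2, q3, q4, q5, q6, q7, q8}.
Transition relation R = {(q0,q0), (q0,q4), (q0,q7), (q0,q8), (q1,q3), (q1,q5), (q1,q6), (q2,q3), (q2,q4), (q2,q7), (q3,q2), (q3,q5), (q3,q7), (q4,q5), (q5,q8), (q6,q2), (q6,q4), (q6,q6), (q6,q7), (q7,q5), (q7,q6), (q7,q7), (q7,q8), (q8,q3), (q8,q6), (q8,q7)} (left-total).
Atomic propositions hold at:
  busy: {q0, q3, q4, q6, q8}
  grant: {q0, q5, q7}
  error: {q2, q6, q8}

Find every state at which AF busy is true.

AF busy: least fixpoint, start Z0 = {q0, q3, q4, q6, q8}, add states with every successor in Z. Z1 = {q0, q3, q4, q5, q6, q8}; Z2 = {q0, q1, q3, q4, q5, q6, q8}; fixed.
Sat(AF busy) = {q0, q1, q3, q4, q5, q6, q8}

{q0, q1, q3, q4, q5, q6, q8}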